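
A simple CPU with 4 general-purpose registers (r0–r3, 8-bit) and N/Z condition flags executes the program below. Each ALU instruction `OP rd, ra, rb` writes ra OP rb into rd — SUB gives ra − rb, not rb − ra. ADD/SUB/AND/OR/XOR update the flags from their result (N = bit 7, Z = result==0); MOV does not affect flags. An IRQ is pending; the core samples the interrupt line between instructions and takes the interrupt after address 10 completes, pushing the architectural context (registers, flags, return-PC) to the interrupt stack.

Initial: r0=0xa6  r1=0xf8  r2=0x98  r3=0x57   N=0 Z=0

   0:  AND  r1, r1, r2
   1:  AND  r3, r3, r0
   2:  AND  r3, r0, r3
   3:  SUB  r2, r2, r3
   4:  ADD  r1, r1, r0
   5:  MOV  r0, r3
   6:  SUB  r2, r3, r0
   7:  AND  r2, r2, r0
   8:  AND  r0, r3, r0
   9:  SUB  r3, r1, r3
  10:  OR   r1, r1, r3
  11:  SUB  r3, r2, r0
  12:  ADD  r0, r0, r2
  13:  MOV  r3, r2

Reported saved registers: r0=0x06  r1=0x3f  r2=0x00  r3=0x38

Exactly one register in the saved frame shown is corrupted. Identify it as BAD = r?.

after  0: r0=0xa6 r1=0x98 r2=0x98 r3=0x57  N=1 Z=0
after  1: r0=0xa6 r1=0x98 r2=0x98 r3=0x06  N=0 Z=0
after  2: r0=0xa6 r1=0x98 r2=0x98 r3=0x06  N=0 Z=0
after  3: r0=0xa6 r1=0x98 r2=0x92 r3=0x06  N=1 Z=0
after  4: r0=0xa6 r1=0x3e r2=0x92 r3=0x06  N=0 Z=0
after  5: r0=0x06 r1=0x3e r2=0x92 r3=0x06  N=0 Z=0
after  6: r0=0x06 r1=0x3e r2=0x00 r3=0x06  N=0 Z=1
after  7: r0=0x06 r1=0x3e r2=0x00 r3=0x06  N=0 Z=1
after  8: r0=0x06 r1=0x3e r2=0x00 r3=0x06  N=0 Z=0
after  9: r0=0x06 r1=0x3e r2=0x00 r3=0x38  N=0 Z=0
after 10: r0=0x06 r1=0x3e r2=0x00 r3=0x38  N=0 Z=0
-- IRQ taken; context saved, return-PC = 11 --
mismatch: r1: reported 0x3f vs actual 0x3e

BAD = r1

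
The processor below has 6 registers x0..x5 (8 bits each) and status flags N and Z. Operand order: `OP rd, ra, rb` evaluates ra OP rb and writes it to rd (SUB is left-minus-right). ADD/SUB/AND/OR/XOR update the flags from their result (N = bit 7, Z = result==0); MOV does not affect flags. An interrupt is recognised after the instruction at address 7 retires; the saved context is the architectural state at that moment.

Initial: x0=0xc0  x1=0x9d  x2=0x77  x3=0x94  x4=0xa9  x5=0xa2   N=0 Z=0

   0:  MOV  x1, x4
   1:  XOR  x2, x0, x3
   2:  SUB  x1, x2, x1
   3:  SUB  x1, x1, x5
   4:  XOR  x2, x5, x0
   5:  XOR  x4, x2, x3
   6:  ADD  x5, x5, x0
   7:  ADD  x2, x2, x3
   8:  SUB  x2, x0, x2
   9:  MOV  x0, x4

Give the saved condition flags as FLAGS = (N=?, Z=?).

FLAGS = (N=1, Z=0)

after  0: x0=0xc0 x1=0xa9 x2=0x77 x3=0x94 x4=0xa9 x5=0xa2  N=0 Z=0
after  1: x0=0xc0 x1=0xa9 x2=0x54 x3=0x94 x4=0xa9 x5=0xa2  N=0 Z=0
after  2: x0=0xc0 x1=0xab x2=0x54 x3=0x94 x4=0xa9 x5=0xa2  N=1 Z=0
after  3: x0=0xc0 x1=0x09 x2=0x54 x3=0x94 x4=0xa9 x5=0xa2  N=0 Z=0
after  4: x0=0xc0 x1=0x09 x2=0x62 x3=0x94 x4=0xa9 x5=0xa2  N=0 Z=0
after  5: x0=0xc0 x1=0x09 x2=0x62 x3=0x94 x4=0xf6 x5=0xa2  N=1 Z=0
after  6: x0=0xc0 x1=0x09 x2=0x62 x3=0x94 x4=0xf6 x5=0x62  N=0 Z=0
after  7: x0=0xc0 x1=0x09 x2=0xf6 x3=0x94 x4=0xf6 x5=0x62  N=1 Z=0
-- IRQ taken; context saved, return-PC = 8 --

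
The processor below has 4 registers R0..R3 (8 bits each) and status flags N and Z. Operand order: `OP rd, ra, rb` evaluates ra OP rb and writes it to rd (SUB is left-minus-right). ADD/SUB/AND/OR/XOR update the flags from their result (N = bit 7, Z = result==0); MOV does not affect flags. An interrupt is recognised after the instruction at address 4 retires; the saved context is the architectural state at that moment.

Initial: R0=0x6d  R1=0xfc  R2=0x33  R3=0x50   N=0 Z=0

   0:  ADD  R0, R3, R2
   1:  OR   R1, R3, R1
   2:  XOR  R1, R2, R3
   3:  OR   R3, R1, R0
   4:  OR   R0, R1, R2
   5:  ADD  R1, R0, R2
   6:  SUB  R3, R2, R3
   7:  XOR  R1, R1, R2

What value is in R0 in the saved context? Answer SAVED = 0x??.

SAVED = 0x73

after  0: R0=0x83 R1=0xfc R2=0x33 R3=0x50  N=1 Z=0
after  1: R0=0x83 R1=0xfc R2=0x33 R3=0x50  N=1 Z=0
after  2: R0=0x83 R1=0x63 R2=0x33 R3=0x50  N=0 Z=0
after  3: R0=0x83 R1=0x63 R2=0x33 R3=0xe3  N=1 Z=0
after  4: R0=0x73 R1=0x63 R2=0x33 R3=0xe3  N=0 Z=0
-- IRQ taken; context saved, return-PC = 5 --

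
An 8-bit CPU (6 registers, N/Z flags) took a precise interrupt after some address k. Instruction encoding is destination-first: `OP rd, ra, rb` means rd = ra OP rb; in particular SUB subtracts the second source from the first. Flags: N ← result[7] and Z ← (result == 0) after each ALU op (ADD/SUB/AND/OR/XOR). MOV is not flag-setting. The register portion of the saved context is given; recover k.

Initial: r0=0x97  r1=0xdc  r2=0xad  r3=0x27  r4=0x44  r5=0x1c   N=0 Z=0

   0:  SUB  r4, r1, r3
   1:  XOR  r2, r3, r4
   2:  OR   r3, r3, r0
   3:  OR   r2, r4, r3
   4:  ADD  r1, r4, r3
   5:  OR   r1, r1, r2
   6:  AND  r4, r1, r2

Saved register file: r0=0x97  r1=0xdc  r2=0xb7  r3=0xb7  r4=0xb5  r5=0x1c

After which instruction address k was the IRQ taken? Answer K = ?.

after  0: r0=0x97 r1=0xdc r2=0xad r3=0x27 r4=0xb5 r5=0x1c  N=1 Z=0
after  1: r0=0x97 r1=0xdc r2=0x92 r3=0x27 r4=0xb5 r5=0x1c  N=1 Z=0
after  2: r0=0x97 r1=0xdc r2=0x92 r3=0xb7 r4=0xb5 r5=0x1c  N=1 Z=0
after  3: r0=0x97 r1=0xdc r2=0xb7 r3=0xb7 r4=0xb5 r5=0x1c  N=1 Z=0
-- IRQ taken; context saved, return-PC = 4 --

K = 3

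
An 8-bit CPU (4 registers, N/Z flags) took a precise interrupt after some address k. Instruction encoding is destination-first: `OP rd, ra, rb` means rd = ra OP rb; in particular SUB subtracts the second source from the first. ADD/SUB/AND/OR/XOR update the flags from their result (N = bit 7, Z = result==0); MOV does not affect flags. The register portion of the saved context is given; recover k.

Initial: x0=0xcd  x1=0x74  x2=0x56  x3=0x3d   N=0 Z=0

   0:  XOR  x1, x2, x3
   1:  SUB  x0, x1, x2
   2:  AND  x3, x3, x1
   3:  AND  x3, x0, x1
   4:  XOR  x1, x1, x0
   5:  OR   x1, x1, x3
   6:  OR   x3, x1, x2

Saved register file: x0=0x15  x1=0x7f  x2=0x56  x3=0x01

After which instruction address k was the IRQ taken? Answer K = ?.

after  0: x0=0xcd x1=0x6b x2=0x56 x3=0x3d  N=0 Z=0
after  1: x0=0x15 x1=0x6b x2=0x56 x3=0x3d  N=0 Z=0
after  2: x0=0x15 x1=0x6b x2=0x56 x3=0x29  N=0 Z=0
after  3: x0=0x15 x1=0x6b x2=0x56 x3=0x01  N=0 Z=0
after  4: x0=0x15 x1=0x7e x2=0x56 x3=0x01  N=0 Z=0
after  5: x0=0x15 x1=0x7f x2=0x56 x3=0x01  N=0 Z=0
-- IRQ taken; context saved, return-PC = 6 --

K = 5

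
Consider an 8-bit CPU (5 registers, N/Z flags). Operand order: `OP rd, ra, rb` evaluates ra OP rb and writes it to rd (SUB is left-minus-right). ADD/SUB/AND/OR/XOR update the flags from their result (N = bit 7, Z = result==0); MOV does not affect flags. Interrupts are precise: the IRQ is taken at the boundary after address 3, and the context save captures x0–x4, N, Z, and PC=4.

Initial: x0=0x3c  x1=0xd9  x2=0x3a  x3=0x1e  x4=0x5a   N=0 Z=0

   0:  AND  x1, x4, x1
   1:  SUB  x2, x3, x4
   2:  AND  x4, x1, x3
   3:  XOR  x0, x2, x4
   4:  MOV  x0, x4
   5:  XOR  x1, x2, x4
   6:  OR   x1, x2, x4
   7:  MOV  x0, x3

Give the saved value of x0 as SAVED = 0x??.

SAVED = 0xdc

after  0: x0=0x3c x1=0x58 x2=0x3a x3=0x1e x4=0x5a  N=0 Z=0
after  1: x0=0x3c x1=0x58 x2=0xc4 x3=0x1e x4=0x5a  N=1 Z=0
after  2: x0=0x3c x1=0x58 x2=0xc4 x3=0x1e x4=0x18  N=0 Z=0
after  3: x0=0xdc x1=0x58 x2=0xc4 x3=0x1e x4=0x18  N=1 Z=0
-- IRQ taken; context saved, return-PC = 4 --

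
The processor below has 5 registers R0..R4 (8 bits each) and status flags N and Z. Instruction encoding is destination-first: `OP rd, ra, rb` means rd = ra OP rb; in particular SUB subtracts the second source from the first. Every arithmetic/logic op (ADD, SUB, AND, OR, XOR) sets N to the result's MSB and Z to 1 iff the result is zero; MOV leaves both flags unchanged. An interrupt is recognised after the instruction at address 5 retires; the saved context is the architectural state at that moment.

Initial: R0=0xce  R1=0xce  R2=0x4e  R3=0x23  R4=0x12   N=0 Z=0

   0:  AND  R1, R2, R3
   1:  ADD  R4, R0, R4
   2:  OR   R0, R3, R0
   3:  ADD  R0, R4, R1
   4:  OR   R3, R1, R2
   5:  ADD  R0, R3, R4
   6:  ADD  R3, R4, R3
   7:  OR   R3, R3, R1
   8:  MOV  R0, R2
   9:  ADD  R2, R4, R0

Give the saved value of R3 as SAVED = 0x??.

SAVED = 0x4e

after  0: R0=0xce R1=0x02 R2=0x4e R3=0x23 R4=0x12  N=0 Z=0
after  1: R0=0xce R1=0x02 R2=0x4e R3=0x23 R4=0xe0  N=1 Z=0
after  2: R0=0xef R1=0x02 R2=0x4e R3=0x23 R4=0xe0  N=1 Z=0
after  3: R0=0xe2 R1=0x02 R2=0x4e R3=0x23 R4=0xe0  N=1 Z=0
after  4: R0=0xe2 R1=0x02 R2=0x4e R3=0x4e R4=0xe0  N=0 Z=0
after  5: R0=0x2e R1=0x02 R2=0x4e R3=0x4e R4=0xe0  N=0 Z=0
-- IRQ taken; context saved, return-PC = 6 --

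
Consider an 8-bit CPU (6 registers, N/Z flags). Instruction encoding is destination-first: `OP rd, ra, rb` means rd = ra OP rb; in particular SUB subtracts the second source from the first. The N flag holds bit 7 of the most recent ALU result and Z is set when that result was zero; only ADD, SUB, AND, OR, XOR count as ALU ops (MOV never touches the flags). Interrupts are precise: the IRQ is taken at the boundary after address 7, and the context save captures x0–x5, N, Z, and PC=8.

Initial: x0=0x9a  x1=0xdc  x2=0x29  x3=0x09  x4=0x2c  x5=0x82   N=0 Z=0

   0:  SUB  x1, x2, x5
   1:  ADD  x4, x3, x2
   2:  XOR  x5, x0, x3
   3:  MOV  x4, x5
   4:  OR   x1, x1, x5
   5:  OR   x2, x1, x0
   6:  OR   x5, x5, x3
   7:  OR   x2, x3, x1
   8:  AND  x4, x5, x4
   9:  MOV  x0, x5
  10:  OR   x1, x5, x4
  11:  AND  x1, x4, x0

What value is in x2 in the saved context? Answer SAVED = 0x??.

SAVED = 0xbf

after  0: x0=0x9a x1=0xa7 x2=0x29 x3=0x09 x4=0x2c x5=0x82  N=1 Z=0
after  1: x0=0x9a x1=0xa7 x2=0x29 x3=0x09 x4=0x32 x5=0x82  N=0 Z=0
after  2: x0=0x9a x1=0xa7 x2=0x29 x3=0x09 x4=0x32 x5=0x93  N=1 Z=0
after  3: x0=0x9a x1=0xa7 x2=0x29 x3=0x09 x4=0x93 x5=0x93  N=1 Z=0
after  4: x0=0x9a x1=0xb7 x2=0x29 x3=0x09 x4=0x93 x5=0x93  N=1 Z=0
after  5: x0=0x9a x1=0xb7 x2=0xbf x3=0x09 x4=0x93 x5=0x93  N=1 Z=0
after  6: x0=0x9a x1=0xb7 x2=0xbf x3=0x09 x4=0x93 x5=0x9b  N=1 Z=0
after  7: x0=0x9a x1=0xb7 x2=0xbf x3=0x09 x4=0x93 x5=0x9b  N=1 Z=0
-- IRQ taken; context saved, return-PC = 8 --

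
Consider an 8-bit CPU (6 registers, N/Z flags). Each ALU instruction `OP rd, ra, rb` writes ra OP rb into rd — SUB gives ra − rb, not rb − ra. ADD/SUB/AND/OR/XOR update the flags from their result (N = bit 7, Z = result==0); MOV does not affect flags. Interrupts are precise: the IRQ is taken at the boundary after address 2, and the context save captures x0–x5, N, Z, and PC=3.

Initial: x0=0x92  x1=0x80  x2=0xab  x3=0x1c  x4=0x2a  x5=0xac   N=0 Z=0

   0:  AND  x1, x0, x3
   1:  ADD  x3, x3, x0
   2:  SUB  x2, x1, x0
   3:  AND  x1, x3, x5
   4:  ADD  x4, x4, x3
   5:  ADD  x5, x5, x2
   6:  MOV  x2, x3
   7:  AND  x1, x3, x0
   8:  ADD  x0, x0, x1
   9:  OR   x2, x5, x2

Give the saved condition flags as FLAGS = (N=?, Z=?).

after  0: x0=0x92 x1=0x10 x2=0xab x3=0x1c x4=0x2a x5=0xac  N=0 Z=0
after  1: x0=0x92 x1=0x10 x2=0xab x3=0xae x4=0x2a x5=0xac  N=1 Z=0
after  2: x0=0x92 x1=0x10 x2=0x7e x3=0xae x4=0x2a x5=0xac  N=0 Z=0
-- IRQ taken; context saved, return-PC = 3 --

FLAGS = (N=0, Z=0)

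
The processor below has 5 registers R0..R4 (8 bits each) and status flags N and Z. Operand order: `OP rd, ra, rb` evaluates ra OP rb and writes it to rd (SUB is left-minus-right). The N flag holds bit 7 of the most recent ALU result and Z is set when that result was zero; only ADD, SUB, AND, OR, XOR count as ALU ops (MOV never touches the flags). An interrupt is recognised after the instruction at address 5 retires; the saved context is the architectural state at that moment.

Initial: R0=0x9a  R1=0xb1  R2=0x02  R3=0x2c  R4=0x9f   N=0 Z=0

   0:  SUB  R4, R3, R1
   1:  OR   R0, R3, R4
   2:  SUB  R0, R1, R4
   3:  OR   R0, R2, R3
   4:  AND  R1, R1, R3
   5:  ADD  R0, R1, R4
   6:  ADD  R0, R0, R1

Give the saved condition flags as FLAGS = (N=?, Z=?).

after  0: R0=0x9a R1=0xb1 R2=0x02 R3=0x2c R4=0x7b  N=0 Z=0
after  1: R0=0x7f R1=0xb1 R2=0x02 R3=0x2c R4=0x7b  N=0 Z=0
after  2: R0=0x36 R1=0xb1 R2=0x02 R3=0x2c R4=0x7b  N=0 Z=0
after  3: R0=0x2e R1=0xb1 R2=0x02 R3=0x2c R4=0x7b  N=0 Z=0
after  4: R0=0x2e R1=0x20 R2=0x02 R3=0x2c R4=0x7b  N=0 Z=0
after  5: R0=0x9b R1=0x20 R2=0x02 R3=0x2c R4=0x7b  N=1 Z=0
-- IRQ taken; context saved, return-PC = 6 --

FLAGS = (N=1, Z=0)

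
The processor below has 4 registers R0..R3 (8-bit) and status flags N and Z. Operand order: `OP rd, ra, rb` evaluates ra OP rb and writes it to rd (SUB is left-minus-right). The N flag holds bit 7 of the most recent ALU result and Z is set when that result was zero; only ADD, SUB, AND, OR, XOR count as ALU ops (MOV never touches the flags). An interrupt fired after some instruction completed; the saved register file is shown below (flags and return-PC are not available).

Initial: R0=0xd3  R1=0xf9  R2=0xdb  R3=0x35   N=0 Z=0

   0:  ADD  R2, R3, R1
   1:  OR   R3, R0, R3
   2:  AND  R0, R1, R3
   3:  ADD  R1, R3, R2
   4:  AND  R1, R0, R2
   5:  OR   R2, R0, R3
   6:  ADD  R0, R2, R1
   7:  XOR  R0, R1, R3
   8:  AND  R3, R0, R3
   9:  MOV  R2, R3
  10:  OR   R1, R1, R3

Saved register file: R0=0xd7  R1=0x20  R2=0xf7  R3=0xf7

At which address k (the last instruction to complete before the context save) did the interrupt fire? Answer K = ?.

K = 7

after  0: R0=0xd3 R1=0xf9 R2=0x2e R3=0x35  N=0 Z=0
after  1: R0=0xd3 R1=0xf9 R2=0x2e R3=0xf7  N=1 Z=0
after  2: R0=0xf1 R1=0xf9 R2=0x2e R3=0xf7  N=1 Z=0
after  3: R0=0xf1 R1=0x25 R2=0x2e R3=0xf7  N=0 Z=0
after  4: R0=0xf1 R1=0x20 R2=0x2e R3=0xf7  N=0 Z=0
after  5: R0=0xf1 R1=0x20 R2=0xf7 R3=0xf7  N=1 Z=0
after  6: R0=0x17 R1=0x20 R2=0xf7 R3=0xf7  N=0 Z=0
after  7: R0=0xd7 R1=0x20 R2=0xf7 R3=0xf7  N=1 Z=0
-- IRQ taken; context saved, return-PC = 8 --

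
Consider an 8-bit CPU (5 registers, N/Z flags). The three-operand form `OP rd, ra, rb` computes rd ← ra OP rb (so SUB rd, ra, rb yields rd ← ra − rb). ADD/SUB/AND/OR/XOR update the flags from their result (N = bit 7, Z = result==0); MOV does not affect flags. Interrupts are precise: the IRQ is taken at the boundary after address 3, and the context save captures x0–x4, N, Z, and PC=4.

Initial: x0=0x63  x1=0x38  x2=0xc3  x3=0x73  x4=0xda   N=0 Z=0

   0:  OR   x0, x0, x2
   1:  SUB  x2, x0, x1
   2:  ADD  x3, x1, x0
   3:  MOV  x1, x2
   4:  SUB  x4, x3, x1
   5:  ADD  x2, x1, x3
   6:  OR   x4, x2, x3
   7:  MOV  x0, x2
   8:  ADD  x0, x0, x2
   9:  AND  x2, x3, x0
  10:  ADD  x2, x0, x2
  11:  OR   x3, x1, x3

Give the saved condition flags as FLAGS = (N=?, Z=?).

FLAGS = (N=0, Z=0)

after  0: x0=0xe3 x1=0x38 x2=0xc3 x3=0x73 x4=0xda  N=1 Z=0
after  1: x0=0xe3 x1=0x38 x2=0xab x3=0x73 x4=0xda  N=1 Z=0
after  2: x0=0xe3 x1=0x38 x2=0xab x3=0x1b x4=0xda  N=0 Z=0
after  3: x0=0xe3 x1=0xab x2=0xab x3=0x1b x4=0xda  N=0 Z=0
-- IRQ taken; context saved, return-PC = 4 --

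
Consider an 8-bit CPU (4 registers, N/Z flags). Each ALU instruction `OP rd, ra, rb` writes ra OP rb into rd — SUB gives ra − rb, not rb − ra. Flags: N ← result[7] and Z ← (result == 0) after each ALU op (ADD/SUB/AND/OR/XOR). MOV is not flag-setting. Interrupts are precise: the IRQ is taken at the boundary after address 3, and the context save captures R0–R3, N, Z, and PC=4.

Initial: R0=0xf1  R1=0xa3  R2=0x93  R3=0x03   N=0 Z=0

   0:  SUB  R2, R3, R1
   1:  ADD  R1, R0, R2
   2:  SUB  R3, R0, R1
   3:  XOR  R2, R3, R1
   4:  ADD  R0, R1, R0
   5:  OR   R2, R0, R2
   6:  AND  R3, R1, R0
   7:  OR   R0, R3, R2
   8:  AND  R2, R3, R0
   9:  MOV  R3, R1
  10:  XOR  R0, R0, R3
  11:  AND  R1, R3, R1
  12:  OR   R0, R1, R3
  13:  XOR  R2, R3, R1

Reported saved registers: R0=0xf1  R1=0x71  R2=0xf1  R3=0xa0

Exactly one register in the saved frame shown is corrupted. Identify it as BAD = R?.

after  0: R0=0xf1 R1=0xa3 R2=0x60 R3=0x03  N=0 Z=0
after  1: R0=0xf1 R1=0x51 R2=0x60 R3=0x03  N=0 Z=0
after  2: R0=0xf1 R1=0x51 R2=0x60 R3=0xa0  N=1 Z=0
after  3: R0=0xf1 R1=0x51 R2=0xf1 R3=0xa0  N=1 Z=0
-- IRQ taken; context saved, return-PC = 4 --
mismatch: R1: reported 0x71 vs actual 0x51

BAD = R1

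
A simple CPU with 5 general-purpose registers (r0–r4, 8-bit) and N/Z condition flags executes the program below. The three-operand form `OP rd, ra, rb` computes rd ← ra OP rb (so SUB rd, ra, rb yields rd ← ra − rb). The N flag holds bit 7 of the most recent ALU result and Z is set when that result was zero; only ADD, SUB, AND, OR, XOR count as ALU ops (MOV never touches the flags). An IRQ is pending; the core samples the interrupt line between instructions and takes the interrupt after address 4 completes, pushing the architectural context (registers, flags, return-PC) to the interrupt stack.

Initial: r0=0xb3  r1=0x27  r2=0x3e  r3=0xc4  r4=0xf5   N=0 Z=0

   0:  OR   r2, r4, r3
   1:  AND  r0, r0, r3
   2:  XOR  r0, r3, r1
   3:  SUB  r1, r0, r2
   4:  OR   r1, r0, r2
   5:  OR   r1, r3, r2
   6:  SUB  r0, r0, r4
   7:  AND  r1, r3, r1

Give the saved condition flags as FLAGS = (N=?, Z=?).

FLAGS = (N=1, Z=0)

after  0: r0=0xb3 r1=0x27 r2=0xf5 r3=0xc4 r4=0xf5  N=1 Z=0
after  1: r0=0x80 r1=0x27 r2=0xf5 r3=0xc4 r4=0xf5  N=1 Z=0
after  2: r0=0xe3 r1=0x27 r2=0xf5 r3=0xc4 r4=0xf5  N=1 Z=0
after  3: r0=0xe3 r1=0xee r2=0xf5 r3=0xc4 r4=0xf5  N=1 Z=0
after  4: r0=0xe3 r1=0xf7 r2=0xf5 r3=0xc4 r4=0xf5  N=1 Z=0
-- IRQ taken; context saved, return-PC = 5 --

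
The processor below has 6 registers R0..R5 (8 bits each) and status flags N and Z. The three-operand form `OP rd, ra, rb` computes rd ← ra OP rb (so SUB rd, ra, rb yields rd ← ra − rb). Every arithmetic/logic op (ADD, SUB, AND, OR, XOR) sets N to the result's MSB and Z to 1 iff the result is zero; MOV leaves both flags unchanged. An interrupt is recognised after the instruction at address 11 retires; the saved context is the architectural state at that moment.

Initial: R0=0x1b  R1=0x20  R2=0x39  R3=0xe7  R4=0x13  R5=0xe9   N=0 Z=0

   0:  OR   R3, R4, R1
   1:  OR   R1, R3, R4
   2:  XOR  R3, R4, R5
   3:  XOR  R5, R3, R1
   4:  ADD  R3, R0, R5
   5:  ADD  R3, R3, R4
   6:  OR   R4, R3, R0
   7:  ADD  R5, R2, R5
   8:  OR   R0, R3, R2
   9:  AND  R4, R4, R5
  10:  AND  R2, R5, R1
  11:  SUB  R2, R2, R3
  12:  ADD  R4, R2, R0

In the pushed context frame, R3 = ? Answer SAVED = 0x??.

SAVED = 0xf7

after  0: R0=0x1b R1=0x20 R2=0x39 R3=0x33 R4=0x13 R5=0xe9  N=0 Z=0
after  1: R0=0x1b R1=0x33 R2=0x39 R3=0x33 R4=0x13 R5=0xe9  N=0 Z=0
after  2: R0=0x1b R1=0x33 R2=0x39 R3=0xfa R4=0x13 R5=0xe9  N=1 Z=0
after  3: R0=0x1b R1=0x33 R2=0x39 R3=0xfa R4=0x13 R5=0xc9  N=1 Z=0
after  4: R0=0x1b R1=0x33 R2=0x39 R3=0xe4 R4=0x13 R5=0xc9  N=1 Z=0
after  5: R0=0x1b R1=0x33 R2=0x39 R3=0xf7 R4=0x13 R5=0xc9  N=1 Z=0
after  6: R0=0x1b R1=0x33 R2=0x39 R3=0xf7 R4=0xff R5=0xc9  N=1 Z=0
after  7: R0=0x1b R1=0x33 R2=0x39 R3=0xf7 R4=0xff R5=0x02  N=0 Z=0
after  8: R0=0xff R1=0x33 R2=0x39 R3=0xf7 R4=0xff R5=0x02  N=1 Z=0
after  9: R0=0xff R1=0x33 R2=0x39 R3=0xf7 R4=0x02 R5=0x02  N=0 Z=0
after 10: R0=0xff R1=0x33 R2=0x02 R3=0xf7 R4=0x02 R5=0x02  N=0 Z=0
after 11: R0=0xff R1=0x33 R2=0x0b R3=0xf7 R4=0x02 R5=0x02  N=0 Z=0
-- IRQ taken; context saved, return-PC = 12 --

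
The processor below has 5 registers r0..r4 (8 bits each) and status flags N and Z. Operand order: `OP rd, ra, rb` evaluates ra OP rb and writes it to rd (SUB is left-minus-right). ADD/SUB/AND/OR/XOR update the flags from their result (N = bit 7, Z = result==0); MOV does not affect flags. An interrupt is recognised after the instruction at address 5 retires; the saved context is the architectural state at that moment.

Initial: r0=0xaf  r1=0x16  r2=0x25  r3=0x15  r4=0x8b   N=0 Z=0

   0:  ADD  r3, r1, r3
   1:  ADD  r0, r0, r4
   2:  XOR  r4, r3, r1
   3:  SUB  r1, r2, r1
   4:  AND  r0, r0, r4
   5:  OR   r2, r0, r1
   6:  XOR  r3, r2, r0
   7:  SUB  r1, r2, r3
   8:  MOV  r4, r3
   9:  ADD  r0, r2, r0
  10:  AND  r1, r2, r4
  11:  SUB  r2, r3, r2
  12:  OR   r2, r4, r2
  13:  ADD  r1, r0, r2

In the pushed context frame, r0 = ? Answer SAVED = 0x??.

after  0: r0=0xaf r1=0x16 r2=0x25 r3=0x2b r4=0x8b  N=0 Z=0
after  1: r0=0x3a r1=0x16 r2=0x25 r3=0x2b r4=0x8b  N=0 Z=0
after  2: r0=0x3a r1=0x16 r2=0x25 r3=0x2b r4=0x3d  N=0 Z=0
after  3: r0=0x3a r1=0x0f r2=0x25 r3=0x2b r4=0x3d  N=0 Z=0
after  4: r0=0x38 r1=0x0f r2=0x25 r3=0x2b r4=0x3d  N=0 Z=0
after  5: r0=0x38 r1=0x0f r2=0x3f r3=0x2b r4=0x3d  N=0 Z=0
-- IRQ taken; context saved, return-PC = 6 --

SAVED = 0x38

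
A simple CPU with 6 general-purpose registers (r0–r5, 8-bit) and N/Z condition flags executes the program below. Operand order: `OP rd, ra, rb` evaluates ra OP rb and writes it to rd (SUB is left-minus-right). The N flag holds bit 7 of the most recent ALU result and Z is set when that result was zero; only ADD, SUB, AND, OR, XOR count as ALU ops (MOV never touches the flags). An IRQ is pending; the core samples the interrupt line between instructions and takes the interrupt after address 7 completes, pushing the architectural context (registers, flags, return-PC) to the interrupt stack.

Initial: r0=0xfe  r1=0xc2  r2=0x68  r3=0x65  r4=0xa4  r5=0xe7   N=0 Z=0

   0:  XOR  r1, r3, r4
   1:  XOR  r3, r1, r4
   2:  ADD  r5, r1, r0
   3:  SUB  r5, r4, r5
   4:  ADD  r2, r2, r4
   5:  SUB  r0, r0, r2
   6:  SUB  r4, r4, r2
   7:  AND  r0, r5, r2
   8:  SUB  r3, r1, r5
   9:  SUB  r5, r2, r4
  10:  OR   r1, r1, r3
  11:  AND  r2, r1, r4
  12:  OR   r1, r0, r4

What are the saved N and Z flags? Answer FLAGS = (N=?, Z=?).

after  0: r0=0xfe r1=0xc1 r2=0x68 r3=0x65 r4=0xa4 r5=0xe7  N=1 Z=0
after  1: r0=0xfe r1=0xc1 r2=0x68 r3=0x65 r4=0xa4 r5=0xe7  N=0 Z=0
after  2: r0=0xfe r1=0xc1 r2=0x68 r3=0x65 r4=0xa4 r5=0xbf  N=1 Z=0
after  3: r0=0xfe r1=0xc1 r2=0x68 r3=0x65 r4=0xa4 r5=0xe5  N=1 Z=0
after  4: r0=0xfe r1=0xc1 r2=0x0c r3=0x65 r4=0xa4 r5=0xe5  N=0 Z=0
after  5: r0=0xf2 r1=0xc1 r2=0x0c r3=0x65 r4=0xa4 r5=0xe5  N=1 Z=0
after  6: r0=0xf2 r1=0xc1 r2=0x0c r3=0x65 r4=0x98 r5=0xe5  N=1 Z=0
after  7: r0=0x04 r1=0xc1 r2=0x0c r3=0x65 r4=0x98 r5=0xe5  N=0 Z=0
-- IRQ taken; context saved, return-PC = 8 --

FLAGS = (N=0, Z=0)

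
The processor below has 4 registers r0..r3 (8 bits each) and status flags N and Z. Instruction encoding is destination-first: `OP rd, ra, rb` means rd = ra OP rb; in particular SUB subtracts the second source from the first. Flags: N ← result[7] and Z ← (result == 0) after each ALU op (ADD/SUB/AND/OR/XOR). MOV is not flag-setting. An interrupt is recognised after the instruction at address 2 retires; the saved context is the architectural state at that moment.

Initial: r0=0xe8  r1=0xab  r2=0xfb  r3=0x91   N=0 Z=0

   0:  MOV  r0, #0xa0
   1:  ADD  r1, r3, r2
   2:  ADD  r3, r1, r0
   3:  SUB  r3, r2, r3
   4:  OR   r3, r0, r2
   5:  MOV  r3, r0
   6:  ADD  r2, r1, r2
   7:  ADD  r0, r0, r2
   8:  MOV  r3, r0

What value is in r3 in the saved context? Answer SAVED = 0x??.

SAVED = 0x2c

after  0: r0=0xa0 r1=0xab r2=0xfb r3=0x91  N=0 Z=0
after  1: r0=0xa0 r1=0x8c r2=0xfb r3=0x91  N=1 Z=0
after  2: r0=0xa0 r1=0x8c r2=0xfb r3=0x2c  N=0 Z=0
-- IRQ taken; context saved, return-PC = 3 --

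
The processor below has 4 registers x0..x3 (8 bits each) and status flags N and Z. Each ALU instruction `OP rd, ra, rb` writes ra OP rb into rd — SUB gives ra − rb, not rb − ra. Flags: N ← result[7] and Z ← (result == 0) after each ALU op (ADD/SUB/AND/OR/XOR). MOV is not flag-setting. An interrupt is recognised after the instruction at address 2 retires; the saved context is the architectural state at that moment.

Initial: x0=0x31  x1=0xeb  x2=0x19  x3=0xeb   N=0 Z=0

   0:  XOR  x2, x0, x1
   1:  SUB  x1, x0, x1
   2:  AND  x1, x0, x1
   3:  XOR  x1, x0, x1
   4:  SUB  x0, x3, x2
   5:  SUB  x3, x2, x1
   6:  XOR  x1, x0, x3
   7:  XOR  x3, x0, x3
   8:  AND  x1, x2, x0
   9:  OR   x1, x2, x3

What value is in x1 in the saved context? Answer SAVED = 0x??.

after  0: x0=0x31 x1=0xeb x2=0xda x3=0xeb  N=1 Z=0
after  1: x0=0x31 x1=0x46 x2=0xda x3=0xeb  N=0 Z=0
after  2: x0=0x31 x1=0x00 x2=0xda x3=0xeb  N=0 Z=1
-- IRQ taken; context saved, return-PC = 3 --

SAVED = 0x00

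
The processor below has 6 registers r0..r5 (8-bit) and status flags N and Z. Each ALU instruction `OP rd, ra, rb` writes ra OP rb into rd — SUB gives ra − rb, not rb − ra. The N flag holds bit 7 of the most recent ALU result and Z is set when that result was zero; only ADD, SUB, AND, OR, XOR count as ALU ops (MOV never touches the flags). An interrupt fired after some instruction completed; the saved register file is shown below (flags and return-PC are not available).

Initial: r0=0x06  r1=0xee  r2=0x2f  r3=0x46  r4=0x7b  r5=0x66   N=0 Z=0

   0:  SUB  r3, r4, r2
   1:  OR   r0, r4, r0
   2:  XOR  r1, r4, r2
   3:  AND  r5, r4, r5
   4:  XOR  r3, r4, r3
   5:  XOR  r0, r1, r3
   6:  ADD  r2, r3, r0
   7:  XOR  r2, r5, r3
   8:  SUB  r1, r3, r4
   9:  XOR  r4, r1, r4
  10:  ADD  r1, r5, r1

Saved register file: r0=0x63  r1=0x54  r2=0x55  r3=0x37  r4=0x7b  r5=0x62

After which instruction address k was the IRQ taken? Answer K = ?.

K = 7

after  0: r0=0x06 r1=0xee r2=0x2f r3=0x4c r4=0x7b r5=0x66  N=0 Z=0
after  1: r0=0x7f r1=0xee r2=0x2f r3=0x4c r4=0x7b r5=0x66  N=0 Z=0
after  2: r0=0x7f r1=0x54 r2=0x2f r3=0x4c r4=0x7b r5=0x66  N=0 Z=0
after  3: r0=0x7f r1=0x54 r2=0x2f r3=0x4c r4=0x7b r5=0x62  N=0 Z=0
after  4: r0=0x7f r1=0x54 r2=0x2f r3=0x37 r4=0x7b r5=0x62  N=0 Z=0
after  5: r0=0x63 r1=0x54 r2=0x2f r3=0x37 r4=0x7b r5=0x62  N=0 Z=0
after  6: r0=0x63 r1=0x54 r2=0x9a r3=0x37 r4=0x7b r5=0x62  N=1 Z=0
after  7: r0=0x63 r1=0x54 r2=0x55 r3=0x37 r4=0x7b r5=0x62  N=0 Z=0
-- IRQ taken; context saved, return-PC = 8 --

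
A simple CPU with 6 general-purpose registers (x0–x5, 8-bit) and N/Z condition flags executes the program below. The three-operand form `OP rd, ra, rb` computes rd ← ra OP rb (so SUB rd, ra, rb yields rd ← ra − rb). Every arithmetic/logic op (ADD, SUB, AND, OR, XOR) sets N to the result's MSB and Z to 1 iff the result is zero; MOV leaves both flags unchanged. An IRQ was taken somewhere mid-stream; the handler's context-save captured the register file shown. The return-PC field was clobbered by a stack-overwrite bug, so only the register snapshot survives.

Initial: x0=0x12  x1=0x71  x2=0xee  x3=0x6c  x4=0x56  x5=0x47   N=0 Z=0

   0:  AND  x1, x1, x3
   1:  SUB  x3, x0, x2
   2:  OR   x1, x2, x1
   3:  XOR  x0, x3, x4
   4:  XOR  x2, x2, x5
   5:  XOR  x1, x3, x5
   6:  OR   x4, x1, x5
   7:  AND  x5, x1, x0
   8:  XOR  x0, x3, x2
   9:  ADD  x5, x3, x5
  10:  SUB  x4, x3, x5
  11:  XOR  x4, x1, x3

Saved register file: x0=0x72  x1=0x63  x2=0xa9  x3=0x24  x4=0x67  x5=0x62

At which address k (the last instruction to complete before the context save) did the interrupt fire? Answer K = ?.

after  0: x0=0x12 x1=0x60 x2=0xee x3=0x6c x4=0x56 x5=0x47  N=0 Z=0
after  1: x0=0x12 x1=0x60 x2=0xee x3=0x24 x4=0x56 x5=0x47  N=0 Z=0
after  2: x0=0x12 x1=0xee x2=0xee x3=0x24 x4=0x56 x5=0x47  N=1 Z=0
after  3: x0=0x72 x1=0xee x2=0xee x3=0x24 x4=0x56 x5=0x47  N=0 Z=0
after  4: x0=0x72 x1=0xee x2=0xa9 x3=0x24 x4=0x56 x5=0x47  N=1 Z=0
after  5: x0=0x72 x1=0x63 x2=0xa9 x3=0x24 x4=0x56 x5=0x47  N=0 Z=0
after  6: x0=0x72 x1=0x63 x2=0xa9 x3=0x24 x4=0x67 x5=0x47  N=0 Z=0
after  7: x0=0x72 x1=0x63 x2=0xa9 x3=0x24 x4=0x67 x5=0x62  N=0 Z=0
-- IRQ taken; context saved, return-PC = 8 --

K = 7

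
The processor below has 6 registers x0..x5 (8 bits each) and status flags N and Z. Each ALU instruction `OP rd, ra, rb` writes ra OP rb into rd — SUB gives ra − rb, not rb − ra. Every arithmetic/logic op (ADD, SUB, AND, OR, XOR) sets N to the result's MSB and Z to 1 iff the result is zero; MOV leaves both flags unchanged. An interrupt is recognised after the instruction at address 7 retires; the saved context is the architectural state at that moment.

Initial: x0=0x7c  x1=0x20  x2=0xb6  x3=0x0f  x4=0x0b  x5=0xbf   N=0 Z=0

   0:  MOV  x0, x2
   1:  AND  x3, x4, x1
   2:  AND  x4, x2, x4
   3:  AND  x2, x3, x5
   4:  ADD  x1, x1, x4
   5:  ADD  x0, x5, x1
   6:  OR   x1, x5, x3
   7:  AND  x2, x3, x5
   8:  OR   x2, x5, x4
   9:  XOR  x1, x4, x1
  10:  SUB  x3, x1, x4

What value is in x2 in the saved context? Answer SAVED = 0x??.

after  0: x0=0xb6 x1=0x20 x2=0xb6 x3=0x0f x4=0x0b x5=0xbf  N=0 Z=0
after  1: x0=0xb6 x1=0x20 x2=0xb6 x3=0x00 x4=0x0b x5=0xbf  N=0 Z=1
after  2: x0=0xb6 x1=0x20 x2=0xb6 x3=0x00 x4=0x02 x5=0xbf  N=0 Z=0
after  3: x0=0xb6 x1=0x20 x2=0x00 x3=0x00 x4=0x02 x5=0xbf  N=0 Z=1
after  4: x0=0xb6 x1=0x22 x2=0x00 x3=0x00 x4=0x02 x5=0xbf  N=0 Z=0
after  5: x0=0xe1 x1=0x22 x2=0x00 x3=0x00 x4=0x02 x5=0xbf  N=1 Z=0
after  6: x0=0xe1 x1=0xbf x2=0x00 x3=0x00 x4=0x02 x5=0xbf  N=1 Z=0
after  7: x0=0xe1 x1=0xbf x2=0x00 x3=0x00 x4=0x02 x5=0xbf  N=0 Z=1
-- IRQ taken; context saved, return-PC = 8 --

SAVED = 0x00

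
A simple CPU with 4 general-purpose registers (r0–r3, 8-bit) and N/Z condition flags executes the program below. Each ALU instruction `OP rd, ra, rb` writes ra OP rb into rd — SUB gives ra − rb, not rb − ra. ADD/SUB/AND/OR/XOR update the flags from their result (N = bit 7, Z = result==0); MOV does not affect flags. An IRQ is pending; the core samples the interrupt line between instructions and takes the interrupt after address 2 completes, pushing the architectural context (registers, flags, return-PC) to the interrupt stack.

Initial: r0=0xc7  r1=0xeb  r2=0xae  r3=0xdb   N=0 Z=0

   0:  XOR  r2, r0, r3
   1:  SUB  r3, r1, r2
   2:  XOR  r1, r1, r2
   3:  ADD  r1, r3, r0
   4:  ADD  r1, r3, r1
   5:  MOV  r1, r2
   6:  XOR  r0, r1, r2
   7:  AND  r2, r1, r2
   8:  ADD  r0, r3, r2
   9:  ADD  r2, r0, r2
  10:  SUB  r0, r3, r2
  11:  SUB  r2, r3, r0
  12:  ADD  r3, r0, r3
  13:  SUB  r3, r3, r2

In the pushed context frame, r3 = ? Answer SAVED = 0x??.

SAVED = 0xcf

after  0: r0=0xc7 r1=0xeb r2=0x1c r3=0xdb  N=0 Z=0
after  1: r0=0xc7 r1=0xeb r2=0x1c r3=0xcf  N=1 Z=0
after  2: r0=0xc7 r1=0xf7 r2=0x1c r3=0xcf  N=1 Z=0
-- IRQ taken; context saved, return-PC = 3 --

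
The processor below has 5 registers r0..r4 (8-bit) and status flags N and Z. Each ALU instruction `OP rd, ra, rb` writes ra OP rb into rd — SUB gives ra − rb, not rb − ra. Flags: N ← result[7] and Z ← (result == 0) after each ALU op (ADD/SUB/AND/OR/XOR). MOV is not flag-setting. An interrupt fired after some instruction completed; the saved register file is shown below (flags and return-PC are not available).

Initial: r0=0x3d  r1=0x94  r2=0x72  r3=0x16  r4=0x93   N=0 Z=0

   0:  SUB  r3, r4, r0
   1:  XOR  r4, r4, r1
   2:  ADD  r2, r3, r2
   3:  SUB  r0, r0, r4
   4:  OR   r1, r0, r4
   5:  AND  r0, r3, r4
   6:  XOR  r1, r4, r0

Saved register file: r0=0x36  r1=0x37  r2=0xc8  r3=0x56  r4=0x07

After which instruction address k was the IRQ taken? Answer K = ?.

after  0: r0=0x3d r1=0x94 r2=0x72 r3=0x56 r4=0x93  N=0 Z=0
after  1: r0=0x3d r1=0x94 r2=0x72 r3=0x56 r4=0x07  N=0 Z=0
after  2: r0=0x3d r1=0x94 r2=0xc8 r3=0x56 r4=0x07  N=1 Z=0
after  3: r0=0x36 r1=0x94 r2=0xc8 r3=0x56 r4=0x07  N=0 Z=0
after  4: r0=0x36 r1=0x37 r2=0xc8 r3=0x56 r4=0x07  N=0 Z=0
-- IRQ taken; context saved, return-PC = 5 --

K = 4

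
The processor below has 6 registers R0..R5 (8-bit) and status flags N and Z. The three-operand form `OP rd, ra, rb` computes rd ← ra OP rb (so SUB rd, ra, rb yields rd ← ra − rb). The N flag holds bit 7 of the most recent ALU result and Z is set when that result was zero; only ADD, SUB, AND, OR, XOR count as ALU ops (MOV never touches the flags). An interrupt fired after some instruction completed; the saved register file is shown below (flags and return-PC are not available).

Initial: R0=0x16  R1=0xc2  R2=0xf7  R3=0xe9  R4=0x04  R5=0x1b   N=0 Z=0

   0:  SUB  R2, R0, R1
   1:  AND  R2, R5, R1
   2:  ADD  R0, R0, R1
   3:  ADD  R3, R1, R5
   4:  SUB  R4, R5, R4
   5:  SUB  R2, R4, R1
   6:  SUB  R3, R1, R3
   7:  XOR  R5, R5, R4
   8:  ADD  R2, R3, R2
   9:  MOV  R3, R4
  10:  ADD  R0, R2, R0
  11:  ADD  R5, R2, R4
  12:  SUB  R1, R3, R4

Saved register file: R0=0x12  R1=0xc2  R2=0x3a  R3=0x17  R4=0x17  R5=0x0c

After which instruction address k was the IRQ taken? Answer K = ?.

K = 10

after  0: R0=0x16 R1=0xc2 R2=0x54 R3=0xe9 R4=0x04 R5=0x1b  N=0 Z=0
after  1: R0=0x16 R1=0xc2 R2=0x02 R3=0xe9 R4=0x04 R5=0x1b  N=0 Z=0
after  2: R0=0xd8 R1=0xc2 R2=0x02 R3=0xe9 R4=0x04 R5=0x1b  N=1 Z=0
after  3: R0=0xd8 R1=0xc2 R2=0x02 R3=0xdd R4=0x04 R5=0x1b  N=1 Z=0
after  4: R0=0xd8 R1=0xc2 R2=0x02 R3=0xdd R4=0x17 R5=0x1b  N=0 Z=0
after  5: R0=0xd8 R1=0xc2 R2=0x55 R3=0xdd R4=0x17 R5=0x1b  N=0 Z=0
after  6: R0=0xd8 R1=0xc2 R2=0x55 R3=0xe5 R4=0x17 R5=0x1b  N=1 Z=0
after  7: R0=0xd8 R1=0xc2 R2=0x55 R3=0xe5 R4=0x17 R5=0x0c  N=0 Z=0
after  8: R0=0xd8 R1=0xc2 R2=0x3a R3=0xe5 R4=0x17 R5=0x0c  N=0 Z=0
after  9: R0=0xd8 R1=0xc2 R2=0x3a R3=0x17 R4=0x17 R5=0x0c  N=0 Z=0
after 10: R0=0x12 R1=0xc2 R2=0x3a R3=0x17 R4=0x17 R5=0x0c  N=0 Z=0
-- IRQ taken; context saved, return-PC = 11 --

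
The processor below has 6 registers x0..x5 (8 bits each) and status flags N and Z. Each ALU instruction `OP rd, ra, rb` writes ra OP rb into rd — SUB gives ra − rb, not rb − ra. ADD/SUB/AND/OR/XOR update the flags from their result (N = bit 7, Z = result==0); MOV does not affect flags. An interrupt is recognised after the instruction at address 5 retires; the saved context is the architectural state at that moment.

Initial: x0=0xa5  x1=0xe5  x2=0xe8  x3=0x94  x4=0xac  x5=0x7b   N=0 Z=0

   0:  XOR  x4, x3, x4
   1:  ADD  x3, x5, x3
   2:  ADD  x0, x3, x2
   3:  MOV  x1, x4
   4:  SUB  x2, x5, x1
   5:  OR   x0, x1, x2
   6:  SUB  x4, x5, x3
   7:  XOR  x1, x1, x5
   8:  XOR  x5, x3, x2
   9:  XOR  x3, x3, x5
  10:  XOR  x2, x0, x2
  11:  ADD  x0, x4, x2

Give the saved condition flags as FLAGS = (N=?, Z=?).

FLAGS = (N=0, Z=0)

after  0: x0=0xa5 x1=0xe5 x2=0xe8 x3=0x94 x4=0x38 x5=0x7b  N=0 Z=0
after  1: x0=0xa5 x1=0xe5 x2=0xe8 x3=0x0f x4=0x38 x5=0x7b  N=0 Z=0
after  2: x0=0xf7 x1=0xe5 x2=0xe8 x3=0x0f x4=0x38 x5=0x7b  N=1 Z=0
after  3: x0=0xf7 x1=0x38 x2=0xe8 x3=0x0f x4=0x38 x5=0x7b  N=1 Z=0
after  4: x0=0xf7 x1=0x38 x2=0x43 x3=0x0f x4=0x38 x5=0x7b  N=0 Z=0
after  5: x0=0x7b x1=0x38 x2=0x43 x3=0x0f x4=0x38 x5=0x7b  N=0 Z=0
-- IRQ taken; context saved, return-PC = 6 --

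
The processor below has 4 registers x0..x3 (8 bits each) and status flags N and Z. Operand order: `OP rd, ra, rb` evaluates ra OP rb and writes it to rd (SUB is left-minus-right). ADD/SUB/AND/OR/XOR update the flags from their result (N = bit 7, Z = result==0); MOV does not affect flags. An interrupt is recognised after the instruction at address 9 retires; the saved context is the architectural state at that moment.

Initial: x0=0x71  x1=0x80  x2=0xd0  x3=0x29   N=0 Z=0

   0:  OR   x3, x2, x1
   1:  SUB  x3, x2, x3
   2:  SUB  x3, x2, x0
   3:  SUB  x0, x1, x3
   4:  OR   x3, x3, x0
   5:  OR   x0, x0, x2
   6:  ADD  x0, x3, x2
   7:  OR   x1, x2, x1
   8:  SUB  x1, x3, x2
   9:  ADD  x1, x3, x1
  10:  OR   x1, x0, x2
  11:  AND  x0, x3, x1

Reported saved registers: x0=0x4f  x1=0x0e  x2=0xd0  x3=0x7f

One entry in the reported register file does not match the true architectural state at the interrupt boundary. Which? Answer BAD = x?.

BAD = x1

after  0: x0=0x71 x1=0x80 x2=0xd0 x3=0xd0  N=1 Z=0
after  1: x0=0x71 x1=0x80 x2=0xd0 x3=0x00  N=0 Z=1
after  2: x0=0x71 x1=0x80 x2=0xd0 x3=0x5f  N=0 Z=0
after  3: x0=0x21 x1=0x80 x2=0xd0 x3=0x5f  N=0 Z=0
after  4: x0=0x21 x1=0x80 x2=0xd0 x3=0x7f  N=0 Z=0
after  5: x0=0xf1 x1=0x80 x2=0xd0 x3=0x7f  N=1 Z=0
after  6: x0=0x4f x1=0x80 x2=0xd0 x3=0x7f  N=0 Z=0
after  7: x0=0x4f x1=0xd0 x2=0xd0 x3=0x7f  N=1 Z=0
after  8: x0=0x4f x1=0xaf x2=0xd0 x3=0x7f  N=1 Z=0
after  9: x0=0x4f x1=0x2e x2=0xd0 x3=0x7f  N=0 Z=0
-- IRQ taken; context saved, return-PC = 10 --
mismatch: x1: reported 0x0e vs actual 0x2e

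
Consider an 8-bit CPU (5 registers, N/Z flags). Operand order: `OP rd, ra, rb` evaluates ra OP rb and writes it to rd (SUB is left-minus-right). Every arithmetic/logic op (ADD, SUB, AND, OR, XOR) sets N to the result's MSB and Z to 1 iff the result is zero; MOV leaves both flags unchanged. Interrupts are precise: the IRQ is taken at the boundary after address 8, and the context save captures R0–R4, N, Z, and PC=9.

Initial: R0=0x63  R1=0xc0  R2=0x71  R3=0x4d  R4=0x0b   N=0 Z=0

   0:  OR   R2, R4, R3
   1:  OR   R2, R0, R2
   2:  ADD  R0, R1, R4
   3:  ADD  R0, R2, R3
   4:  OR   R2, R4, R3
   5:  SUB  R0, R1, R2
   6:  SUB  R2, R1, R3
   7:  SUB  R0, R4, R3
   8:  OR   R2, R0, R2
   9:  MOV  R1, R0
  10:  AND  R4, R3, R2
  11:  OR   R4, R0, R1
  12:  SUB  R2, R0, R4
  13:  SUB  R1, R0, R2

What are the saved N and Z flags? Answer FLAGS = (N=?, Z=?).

after  0: R0=0x63 R1=0xc0 R2=0x4f R3=0x4d R4=0x0b  N=0 Z=0
after  1: R0=0x63 R1=0xc0 R2=0x6f R3=0x4d R4=0x0b  N=0 Z=0
after  2: R0=0xcb R1=0xc0 R2=0x6f R3=0x4d R4=0x0b  N=1 Z=0
after  3: R0=0xbc R1=0xc0 R2=0x6f R3=0x4d R4=0x0b  N=1 Z=0
after  4: R0=0xbc R1=0xc0 R2=0x4f R3=0x4d R4=0x0b  N=0 Z=0
after  5: R0=0x71 R1=0xc0 R2=0x4f R3=0x4d R4=0x0b  N=0 Z=0
after  6: R0=0x71 R1=0xc0 R2=0x73 R3=0x4d R4=0x0b  N=0 Z=0
after  7: R0=0xbe R1=0xc0 R2=0x73 R3=0x4d R4=0x0b  N=1 Z=0
after  8: R0=0xbe R1=0xc0 R2=0xff R3=0x4d R4=0x0b  N=1 Z=0
-- IRQ taken; context saved, return-PC = 9 --

FLAGS = (N=1, Z=0)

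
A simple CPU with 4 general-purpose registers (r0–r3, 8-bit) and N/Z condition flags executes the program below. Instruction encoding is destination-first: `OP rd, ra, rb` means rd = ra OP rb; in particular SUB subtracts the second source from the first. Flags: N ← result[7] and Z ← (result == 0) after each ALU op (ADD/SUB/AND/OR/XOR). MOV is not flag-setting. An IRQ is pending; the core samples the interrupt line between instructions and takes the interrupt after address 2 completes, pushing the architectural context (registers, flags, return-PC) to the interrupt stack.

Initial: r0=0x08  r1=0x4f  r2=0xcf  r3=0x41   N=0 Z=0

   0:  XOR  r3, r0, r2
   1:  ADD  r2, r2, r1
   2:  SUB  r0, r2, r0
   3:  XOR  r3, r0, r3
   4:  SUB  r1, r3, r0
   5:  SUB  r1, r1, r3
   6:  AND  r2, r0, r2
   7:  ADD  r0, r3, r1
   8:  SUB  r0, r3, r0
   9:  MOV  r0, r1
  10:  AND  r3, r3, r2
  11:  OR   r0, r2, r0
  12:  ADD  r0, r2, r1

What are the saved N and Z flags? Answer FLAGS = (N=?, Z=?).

FLAGS = (N=0, Z=0)

after  0: r0=0x08 r1=0x4f r2=0xcf r3=0xc7  N=1 Z=0
after  1: r0=0x08 r1=0x4f r2=0x1e r3=0xc7  N=0 Z=0
after  2: r0=0x16 r1=0x4f r2=0x1e r3=0xc7  N=0 Z=0
-- IRQ taken; context saved, return-PC = 3 --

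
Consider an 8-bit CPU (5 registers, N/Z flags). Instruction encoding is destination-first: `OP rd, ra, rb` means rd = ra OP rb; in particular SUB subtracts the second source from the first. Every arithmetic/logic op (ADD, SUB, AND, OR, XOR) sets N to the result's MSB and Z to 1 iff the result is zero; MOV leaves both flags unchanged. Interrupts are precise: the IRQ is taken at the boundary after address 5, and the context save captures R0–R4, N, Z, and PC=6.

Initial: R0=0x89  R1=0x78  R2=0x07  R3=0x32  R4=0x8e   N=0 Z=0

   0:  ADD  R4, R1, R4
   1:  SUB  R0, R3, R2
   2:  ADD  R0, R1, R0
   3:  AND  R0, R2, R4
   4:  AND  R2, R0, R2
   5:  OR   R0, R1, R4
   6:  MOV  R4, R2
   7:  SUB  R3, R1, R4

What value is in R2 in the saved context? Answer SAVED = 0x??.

SAVED = 0x06

after  0: R0=0x89 R1=0x78 R2=0x07 R3=0x32 R4=0x06  N=0 Z=0
after  1: R0=0x2b R1=0x78 R2=0x07 R3=0x32 R4=0x06  N=0 Z=0
after  2: R0=0xa3 R1=0x78 R2=0x07 R3=0x32 R4=0x06  N=1 Z=0
after  3: R0=0x06 R1=0x78 R2=0x07 R3=0x32 R4=0x06  N=0 Z=0
after  4: R0=0x06 R1=0x78 R2=0x06 R3=0x32 R4=0x06  N=0 Z=0
after  5: R0=0x7e R1=0x78 R2=0x06 R3=0x32 R4=0x06  N=0 Z=0
-- IRQ taken; context saved, return-PC = 6 --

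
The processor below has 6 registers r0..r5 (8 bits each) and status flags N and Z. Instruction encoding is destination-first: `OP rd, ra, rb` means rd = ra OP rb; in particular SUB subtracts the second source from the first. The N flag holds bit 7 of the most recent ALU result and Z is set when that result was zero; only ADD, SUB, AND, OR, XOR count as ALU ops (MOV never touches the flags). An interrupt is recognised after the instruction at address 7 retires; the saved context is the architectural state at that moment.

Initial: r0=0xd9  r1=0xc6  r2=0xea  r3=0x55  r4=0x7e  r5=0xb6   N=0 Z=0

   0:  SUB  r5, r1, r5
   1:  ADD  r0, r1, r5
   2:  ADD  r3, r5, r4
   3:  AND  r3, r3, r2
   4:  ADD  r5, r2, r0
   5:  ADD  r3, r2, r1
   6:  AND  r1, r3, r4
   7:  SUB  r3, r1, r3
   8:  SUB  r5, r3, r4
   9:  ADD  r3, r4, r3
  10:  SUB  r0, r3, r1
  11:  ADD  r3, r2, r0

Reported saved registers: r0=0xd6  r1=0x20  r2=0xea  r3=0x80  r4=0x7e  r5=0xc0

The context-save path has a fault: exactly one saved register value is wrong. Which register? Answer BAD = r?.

after  0: r0=0xd9 r1=0xc6 r2=0xea r3=0x55 r4=0x7e r5=0x10  N=0 Z=0
after  1: r0=0xd6 r1=0xc6 r2=0xea r3=0x55 r4=0x7e r5=0x10  N=1 Z=0
after  2: r0=0xd6 r1=0xc6 r2=0xea r3=0x8e r4=0x7e r5=0x10  N=1 Z=0
after  3: r0=0xd6 r1=0xc6 r2=0xea r3=0x8a r4=0x7e r5=0x10  N=1 Z=0
after  4: r0=0xd6 r1=0xc6 r2=0xea r3=0x8a r4=0x7e r5=0xc0  N=1 Z=0
after  5: r0=0xd6 r1=0xc6 r2=0xea r3=0xb0 r4=0x7e r5=0xc0  N=1 Z=0
after  6: r0=0xd6 r1=0x30 r2=0xea r3=0xb0 r4=0x7e r5=0xc0  N=0 Z=0
after  7: r0=0xd6 r1=0x30 r2=0xea r3=0x80 r4=0x7e r5=0xc0  N=1 Z=0
-- IRQ taken; context saved, return-PC = 8 --
mismatch: r1: reported 0x20 vs actual 0x30

BAD = r1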